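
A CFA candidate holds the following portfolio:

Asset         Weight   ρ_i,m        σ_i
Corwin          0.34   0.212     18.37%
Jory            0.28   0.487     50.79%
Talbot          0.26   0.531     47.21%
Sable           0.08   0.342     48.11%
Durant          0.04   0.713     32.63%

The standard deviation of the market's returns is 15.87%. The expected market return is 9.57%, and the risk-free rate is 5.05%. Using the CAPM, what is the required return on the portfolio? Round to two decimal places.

9.90%

β_Corwin = 0.212 × 18.37% / 15.87% = 0.2454
β_Jory = 0.487 × 50.79% / 15.87% = 1.5586
β_Talbot = 0.531 × 47.21% / 15.87% = 1.5796
β_Sable = 0.342 × 48.11% / 15.87% = 1.0368
β_Durant = 0.713 × 32.63% / 15.87% = 1.4660
β_P = Σ w_i β_i = 0.34×0.2454 + 0.28×1.5586 + 0.26×1.5796 + 0.08×1.0368 + 0.04×1.4660 = 1.0721
MRP = 9.57% − 5.05% = 4.52%
E(R_P) = R_f + β_P × MRP = 5.05% + 1.0721 × 4.52% = 9.90%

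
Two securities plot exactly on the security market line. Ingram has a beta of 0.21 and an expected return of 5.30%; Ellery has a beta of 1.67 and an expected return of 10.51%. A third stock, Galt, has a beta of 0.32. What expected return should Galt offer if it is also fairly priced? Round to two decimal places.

5.69%

MRP (SML slope) = (10.51% − 5.30%) / (1.67 − 0.21) = 5.21% / 1.46 = 3.5685%
R_f (intercept) = 5.30% − 0.21 × 3.5685% = 4.5506%
E(R_Galt) = R_f + β × MRP = 4.5506% + 0.32 × 3.5685% = 5.69%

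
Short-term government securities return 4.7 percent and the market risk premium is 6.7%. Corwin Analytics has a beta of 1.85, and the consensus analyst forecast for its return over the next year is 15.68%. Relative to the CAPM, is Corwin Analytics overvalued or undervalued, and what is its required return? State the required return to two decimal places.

Required return = R_f + β·MRP = 4.7% + 1.85 × 6.7% = 17.10%
Forecast 15.68% < required 17.10% → the stock plots below the SML → overvalued.

Overvalued; required return 17.10%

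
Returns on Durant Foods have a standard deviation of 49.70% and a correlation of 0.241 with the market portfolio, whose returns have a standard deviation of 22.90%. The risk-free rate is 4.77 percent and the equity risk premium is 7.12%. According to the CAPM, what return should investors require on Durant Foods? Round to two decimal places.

β = ρ × σ_i / σ_m = 0.241 × 49.70% / 22.90% = 0.5230
E(R) = 4.77% + 0.5230 × 7.12% = 8.49%

8.49%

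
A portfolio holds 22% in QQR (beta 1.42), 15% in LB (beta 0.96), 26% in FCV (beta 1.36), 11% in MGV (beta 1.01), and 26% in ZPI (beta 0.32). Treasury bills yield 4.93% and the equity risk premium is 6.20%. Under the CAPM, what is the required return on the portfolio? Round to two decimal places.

11.16%

β_P = Σ w_i β_i = 0.22×1.42 + 0.15×0.96 + 0.26×1.36 + 0.11×1.01 + 0.26×0.32 = 1.0043
E(R_P) = R_f + β_P × MRP = 4.93% + 1.0043 × 6.20% = 11.16%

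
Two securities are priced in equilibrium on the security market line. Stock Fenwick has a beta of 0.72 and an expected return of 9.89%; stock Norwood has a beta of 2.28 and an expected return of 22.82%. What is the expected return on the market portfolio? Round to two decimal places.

12.21%

Both satisfy E(R) = R_f + β·MRP, so the slope of the SML is
MRP = (22.82% − 9.89%) / (2.28 − 0.72) = 12.93% / 1.56 = 8.2885%
R_f = E(R_Fenwick) − β_Fenwick·MRP = 9.89% − 0.72 × 8.2885% = 3.9223%
E(R_m) = R_f + MRP = 3.9223% + 8.2885% = 12.21%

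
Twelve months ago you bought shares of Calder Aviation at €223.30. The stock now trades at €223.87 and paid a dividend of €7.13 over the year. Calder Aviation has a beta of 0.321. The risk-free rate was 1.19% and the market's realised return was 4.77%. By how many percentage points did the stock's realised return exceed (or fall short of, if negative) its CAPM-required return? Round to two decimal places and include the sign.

Realised HPR = (P1 + D1 − P0) / P0 = (223.87 + 7.13 − 223.30) / 223.30 = 7.70 / 223.30 = 3.4483%
MRP = 4.77% − 1.19% = 3.58%
CAPM required = R_f + β·MRP = 1.19% + 0.321 × 3.58% = 2.33918%
α = realised − required = 3.4483% − 2.33918% = +1.11%

+1.11%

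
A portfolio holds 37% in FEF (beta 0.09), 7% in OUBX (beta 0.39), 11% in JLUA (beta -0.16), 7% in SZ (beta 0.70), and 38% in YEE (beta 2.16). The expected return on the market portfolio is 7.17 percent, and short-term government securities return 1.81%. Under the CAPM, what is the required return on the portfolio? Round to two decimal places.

β_P = Σ w_i β_i = 0.37×0.09 + 0.07×0.39 + 0.11×-0.16 + 0.07×0.70 + 0.38×2.16 = 0.9128
MRP = 7.17% − 1.81% = 5.36%
E(R_P) = R_f + β_P × MRP = 1.81% + 0.9128 × 5.36% = 6.70%

6.70%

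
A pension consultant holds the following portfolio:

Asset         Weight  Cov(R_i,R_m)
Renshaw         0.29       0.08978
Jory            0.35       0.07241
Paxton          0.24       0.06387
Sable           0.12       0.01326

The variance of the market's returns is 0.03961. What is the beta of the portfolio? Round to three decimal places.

1.724

β_Renshaw = 0.08978 / 0.03961 = 2.2666
β_Jory = 0.07241 / 0.03961 = 1.8281
β_Paxton = 0.06387 / 0.03961 = 1.6125
β_Sable = 0.01326 / 0.03961 = 0.3348
β_P = Σ w_i β_i = 0.29×2.2666 + 0.35×1.8281 + 0.24×1.6125 + 0.12×0.3348 = 1.7243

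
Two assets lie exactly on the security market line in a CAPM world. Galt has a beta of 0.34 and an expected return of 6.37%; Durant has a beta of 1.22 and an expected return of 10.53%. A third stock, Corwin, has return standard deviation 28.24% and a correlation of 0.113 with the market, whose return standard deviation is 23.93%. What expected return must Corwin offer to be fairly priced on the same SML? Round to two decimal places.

MRP = (10.53% − 6.37%) / (1.22 − 0.34) = 4.7273%
R_f = 6.37% − 0.34 × 4.7273% = 4.7627%
β_Corwin = ρ·σ_i/σ_m = 0.113 × 28.24 / 23.93 = 0.1334
E(R_Corwin) = R_f + β × MRP = 4.7627% + 0.1334 × 4.7273% = 5.39%

5.39%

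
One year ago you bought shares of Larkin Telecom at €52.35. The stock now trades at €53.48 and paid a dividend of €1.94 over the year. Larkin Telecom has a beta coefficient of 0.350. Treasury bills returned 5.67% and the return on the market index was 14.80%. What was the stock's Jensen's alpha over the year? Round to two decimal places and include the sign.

-3.00%

Realised HPR = (P1 + D1 − P0) / P0 = (53.48 + 1.94 − 52.35) / 52.35 = 3.07 / 52.35 = 5.8644%
MRP = 14.80% − 5.67% = 9.13%
CAPM required = R_f + β·MRP = 5.67% + 0.350 × 9.13% = 8.86550%
α = realised − required = 5.8644% − 8.86550% = -3.00%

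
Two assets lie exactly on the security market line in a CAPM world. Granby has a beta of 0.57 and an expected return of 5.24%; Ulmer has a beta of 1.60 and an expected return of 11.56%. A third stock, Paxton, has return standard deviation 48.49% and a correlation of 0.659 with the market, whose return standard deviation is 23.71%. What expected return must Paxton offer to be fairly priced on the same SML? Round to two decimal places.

10.01%

MRP = (11.56% − 5.24%) / (1.60 − 0.57) = 6.1359%
R_f = 5.24% − 0.57 × 6.1359% = 1.7425%
β_Paxton = ρ·σ_i/σ_m = 0.659 × 48.49 / 23.71 = 1.3477
E(R_Paxton) = R_f + β × MRP = 1.7425% + 1.3477 × 6.1359% = 10.01%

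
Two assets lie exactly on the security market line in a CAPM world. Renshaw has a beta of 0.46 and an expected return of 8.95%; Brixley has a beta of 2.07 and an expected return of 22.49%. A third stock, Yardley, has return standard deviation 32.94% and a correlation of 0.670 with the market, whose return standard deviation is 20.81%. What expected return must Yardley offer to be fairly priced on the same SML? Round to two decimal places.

14.00%

MRP = (22.49% − 8.95%) / (2.07 − 0.46) = 8.4099%
R_f = 8.95% − 0.46 × 8.4099% = 5.0814%
β_Yardley = ρ·σ_i/σ_m = 0.670 × 32.94 / 20.81 = 1.0605
E(R_Yardley) = R_f + β × MRP = 5.0814% + 1.0605 × 8.4099% = 14.00%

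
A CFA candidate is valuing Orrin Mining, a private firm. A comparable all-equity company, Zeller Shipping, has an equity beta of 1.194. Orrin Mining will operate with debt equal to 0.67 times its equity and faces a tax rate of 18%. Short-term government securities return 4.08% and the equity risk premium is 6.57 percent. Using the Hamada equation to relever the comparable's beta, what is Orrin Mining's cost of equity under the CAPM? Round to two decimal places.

16.23%

β_L = β_U × [1 + (1 − t)(D/E)] = 1.194 × [1 + (1 − 0.18) × 0.67]
    = 1.194 × [1 + 0.82 × 0.67] = 1.194 × 1.5494 = 1.8500
E(R) = R_f + β_L × MRP = 4.08% + 1.8500 × 6.57% = 16.23%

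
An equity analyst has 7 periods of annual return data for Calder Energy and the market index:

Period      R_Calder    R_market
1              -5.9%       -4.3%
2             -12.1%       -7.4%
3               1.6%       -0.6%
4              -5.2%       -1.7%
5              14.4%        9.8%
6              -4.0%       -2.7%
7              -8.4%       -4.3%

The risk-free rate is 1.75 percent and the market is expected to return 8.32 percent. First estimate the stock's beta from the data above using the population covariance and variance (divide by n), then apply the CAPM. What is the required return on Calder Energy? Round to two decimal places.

11.93%

Mean R_i = (-5.9 − 12.1 + 1.6 − 5.2 + 14.4 − 4.0 − 8.4) / 7 = -2.8000%
Mean R_m = (-4.3 − 7.4 − 0.6 − 1.7 + 9.8 − 2.7 − 4.3) / 7 = -1.6000%
Σ(R_i − R̄_i)(R_m − R̄_m) = 279.4700  ⇒  Cov = 279.4700 / 7 = 39.9243
Σ(R_m − R̄_m)² = 180.4000  ⇒  Var(R_m) = 180.4000 / 7 = 25.7714
β = Cov / Var(R_m) = 39.9243 / 25.7714 = 1.5492
MRP = 8.32% − 1.75% = 6.57%
E(R) = R_f + β × MRP = 1.75% + 1.5492 × 6.57% = 11.93%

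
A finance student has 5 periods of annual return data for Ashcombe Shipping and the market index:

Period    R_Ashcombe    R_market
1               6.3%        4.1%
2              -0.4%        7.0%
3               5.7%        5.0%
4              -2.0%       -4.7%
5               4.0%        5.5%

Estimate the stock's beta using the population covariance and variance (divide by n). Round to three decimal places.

Mean R_i = (6.3 − 0.4 + 5.7 − 2.0 + 4.0) / 5 = 2.7200%
Mean R_m = (4.1 + 7.0 + 5.0 − 4.7 + 5.5) / 5 = 3.3800%
Σ(R_i − R̄_i)(R_m − R̄_m) = 36.9620  ⇒  Cov = 36.9620 / 5 = 7.3924
Σ(R_m − R̄_m)² = 86.0280  ⇒  Var(R_m) = 86.0280 / 5 = 17.2056
β = Cov / Var(R_m) = 7.3924 / 17.2056 = 0.4297

0.430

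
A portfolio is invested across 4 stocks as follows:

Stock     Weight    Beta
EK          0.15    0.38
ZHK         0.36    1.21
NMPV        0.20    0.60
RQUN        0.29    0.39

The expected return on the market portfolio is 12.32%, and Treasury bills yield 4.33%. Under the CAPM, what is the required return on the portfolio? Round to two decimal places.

10.13%

β_P = Σ w_i β_i = 0.15×0.38 + 0.36×1.21 + 0.20×0.60 + 0.29×0.39 = 0.7257
MRP = 12.32% − 4.33% = 7.99%
E(R_P) = R_f + β_P × MRP = 4.33% + 0.7257 × 7.99% = 10.13%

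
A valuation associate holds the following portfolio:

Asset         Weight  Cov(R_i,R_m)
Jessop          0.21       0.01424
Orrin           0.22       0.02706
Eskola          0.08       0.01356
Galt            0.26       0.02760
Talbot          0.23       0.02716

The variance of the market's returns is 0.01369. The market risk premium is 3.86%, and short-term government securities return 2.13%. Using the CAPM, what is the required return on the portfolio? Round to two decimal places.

8.74%

β_Jessop = 0.01424 / 0.01369 = 1.0402
β_Orrin = 0.02706 / 0.01369 = 1.9766
β_Eskola = 0.01356 / 0.01369 = 0.9905
β_Galt = 0.02760 / 0.01369 = 2.0161
β_Talbot = 0.02716 / 0.01369 = 1.9839
β_P = Σ w_i β_i = 0.21×1.0402 + 0.22×1.9766 + 0.08×0.9905 + 0.26×2.0161 + 0.23×1.9839 = 1.7130
E(R_P) = R_f + β_P × MRP = 2.13% + 1.7130 × 3.86% = 8.74%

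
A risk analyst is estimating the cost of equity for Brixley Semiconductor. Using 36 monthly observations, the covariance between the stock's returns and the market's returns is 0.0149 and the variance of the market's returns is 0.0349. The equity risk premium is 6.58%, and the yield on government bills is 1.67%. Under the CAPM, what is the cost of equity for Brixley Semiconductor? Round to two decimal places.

4.48%

β = Cov(R_i, R_m) / Var(R_m) = 0.0149 / 0.0349 = 0.4269
E(R) = R_f + β × MRP = 1.67% + 0.4269 × 6.58% = 4.48%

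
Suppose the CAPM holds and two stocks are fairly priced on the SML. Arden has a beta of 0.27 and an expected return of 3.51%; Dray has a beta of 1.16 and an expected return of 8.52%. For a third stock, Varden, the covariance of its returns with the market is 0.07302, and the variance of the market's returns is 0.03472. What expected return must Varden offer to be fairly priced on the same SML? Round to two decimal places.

13.83%

MRP = (8.52% − 3.51%) / (1.16 − 0.27) = 5.6292%
R_f = 3.51% − 0.27 × 5.6292% = 1.9901%
β_Varden = Cov / Var(R_m) = 0.07302 / 0.03472 = 2.1031
E(R_Varden) = R_f + β × MRP = 1.9901% + 2.1031 × 5.6292% = 13.83%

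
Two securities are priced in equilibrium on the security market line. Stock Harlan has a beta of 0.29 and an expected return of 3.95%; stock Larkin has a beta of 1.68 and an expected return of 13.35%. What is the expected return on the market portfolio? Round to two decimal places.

8.75%

Both satisfy E(R) = R_f + β·MRP, so the slope of the SML is
MRP = (13.35% − 3.95%) / (1.68 − 0.29) = 9.40% / 1.39 = 6.7626%
R_f = E(R_Harlan) − β_Harlan·MRP = 3.95% − 0.29 × 6.7626% = 1.9888%
E(R_m) = R_f + MRP = 1.9888% + 6.7626% = 8.75%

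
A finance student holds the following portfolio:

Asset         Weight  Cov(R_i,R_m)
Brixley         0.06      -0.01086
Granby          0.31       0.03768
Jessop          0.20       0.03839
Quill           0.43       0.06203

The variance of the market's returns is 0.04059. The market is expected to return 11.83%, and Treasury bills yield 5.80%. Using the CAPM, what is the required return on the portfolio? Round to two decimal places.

β_Brixley = -0.01086 / 0.04059 = -0.2676
β_Granby = 0.03768 / 0.04059 = 0.9283
β_Jessop = 0.03839 / 0.04059 = 0.9458
β_Quill = 0.06203 / 0.04059 = 1.5282
β_P = Σ w_i β_i = 0.06×-0.2676 + 0.31×0.9283 + 0.20×0.9458 + 0.43×1.5282 = 1.1180
MRP = 11.83% − 5.80% = 6.03%
E(R_P) = R_f + β_P × MRP = 5.80% + 1.1180 × 6.03% = 12.54%

12.54%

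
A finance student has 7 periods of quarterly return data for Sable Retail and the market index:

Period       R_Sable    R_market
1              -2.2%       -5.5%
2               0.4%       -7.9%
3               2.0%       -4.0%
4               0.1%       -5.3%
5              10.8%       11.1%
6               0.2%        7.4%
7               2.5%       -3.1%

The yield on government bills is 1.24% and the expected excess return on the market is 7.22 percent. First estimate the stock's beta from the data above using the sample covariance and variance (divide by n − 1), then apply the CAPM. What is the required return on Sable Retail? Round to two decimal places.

Mean R_i = (-2.2 + 0.4 + 2.0 + 0.1 + 10.8 + 0.2 + 2.5) / 7 = 1.9714%
Mean R_m = (-5.5 − 7.9 − 4.0 − 5.3 + 11.1 + 7.4 − 3.1) / 7 = -1.0429%
Σ(R_i − R̄_i)(R_m − R̄_m) = 128.4114  ⇒  Cov = 128.4114 / 6 = 21.4019
Σ(R_m − R̄_m)² = 316.7171  ⇒  Var(R_m) = 316.7171 / 6 = 52.7862
β = Cov / Var(R_m) = 21.4019 / 52.7862 = 0.4054
E(R) = R_f + β × MRP = 1.24% + 0.4054 × 7.22% = 4.17%

4.17%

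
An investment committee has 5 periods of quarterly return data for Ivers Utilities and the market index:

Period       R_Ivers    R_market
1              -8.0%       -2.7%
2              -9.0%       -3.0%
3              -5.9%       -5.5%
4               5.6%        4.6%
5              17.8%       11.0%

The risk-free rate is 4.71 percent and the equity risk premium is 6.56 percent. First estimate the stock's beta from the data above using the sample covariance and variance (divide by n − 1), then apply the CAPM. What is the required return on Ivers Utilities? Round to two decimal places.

15.43%

Mean R_i = (-8.0 − 9.0 − 5.9 + 5.6 + 17.8) / 5 = 0.1000%
Mean R_m = (-2.7 − 3.0 − 5.5 + 4.6 + 11.0) / 5 = 0.8800%
Σ(R_i − R̄_i)(R_m − R̄_m) = 302.1700  ⇒  Cov = 302.1700 / 4 = 75.5425
Σ(R_m − R̄_m)² = 184.8280  ⇒  Var(R_m) = 184.8280 / 4 = 46.2070
β = Cov / Var(R_m) = 75.5425 / 46.2070 = 1.6349
E(R) = R_f + β × MRP = 4.71% + 1.6349 × 6.56% = 15.43%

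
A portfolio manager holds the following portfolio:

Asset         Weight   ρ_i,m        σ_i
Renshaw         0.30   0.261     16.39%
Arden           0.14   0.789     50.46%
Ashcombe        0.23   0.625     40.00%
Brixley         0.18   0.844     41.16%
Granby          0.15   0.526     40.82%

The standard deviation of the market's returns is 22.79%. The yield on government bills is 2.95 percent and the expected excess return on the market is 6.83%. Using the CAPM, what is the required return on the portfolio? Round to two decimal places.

9.57%

β_Renshaw = 0.261 × 16.39% / 22.79% = 0.1877
β_Arden = 0.789 × 50.46% / 22.79% = 1.7469
β_Ashcombe = 0.625 × 40.00% / 22.79% = 1.0970
β_Brixley = 0.844 × 41.16% / 22.79% = 1.5243
β_Granby = 0.526 × 40.82% / 22.79% = 0.9421
β_P = Σ w_i β_i = 0.30×0.1877 + 0.14×1.7469 + 0.23×1.0970 + 0.18×1.5243 + 0.15×0.9421 = 0.9689
E(R_P) = R_f + β_P × MRP = 2.95% + 0.9689 × 6.83% = 9.57%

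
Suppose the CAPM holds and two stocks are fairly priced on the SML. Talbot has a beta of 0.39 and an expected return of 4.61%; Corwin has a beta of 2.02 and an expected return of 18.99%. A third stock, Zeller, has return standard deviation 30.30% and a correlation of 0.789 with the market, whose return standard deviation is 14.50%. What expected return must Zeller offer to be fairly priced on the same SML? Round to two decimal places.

15.71%

MRP = (18.99% − 4.61%) / (2.02 − 0.39) = 8.8221%
R_f = 4.61% − 0.39 × 8.8221% = 1.1694%
β_Zeller = ρ·σ_i/σ_m = 0.789 × 30.30 / 14.50 = 1.6487
E(R_Zeller) = R_f + β × MRP = 1.1694% + 1.6487 × 8.8221% = 15.71%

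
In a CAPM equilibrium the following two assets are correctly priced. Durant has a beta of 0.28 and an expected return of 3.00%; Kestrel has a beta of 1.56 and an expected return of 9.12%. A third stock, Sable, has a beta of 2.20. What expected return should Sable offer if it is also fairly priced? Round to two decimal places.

12.18%

MRP (SML slope) = (9.12% − 3.00%) / (1.56 − 0.28) = 6.12% / 1.28 = 4.7813%
R_f (intercept) = 3.00% − 0.28 × 4.7813% = 1.6612%
E(R_Sable) = R_f + β × MRP = 1.6612% + 2.20 × 4.7813% = 12.18%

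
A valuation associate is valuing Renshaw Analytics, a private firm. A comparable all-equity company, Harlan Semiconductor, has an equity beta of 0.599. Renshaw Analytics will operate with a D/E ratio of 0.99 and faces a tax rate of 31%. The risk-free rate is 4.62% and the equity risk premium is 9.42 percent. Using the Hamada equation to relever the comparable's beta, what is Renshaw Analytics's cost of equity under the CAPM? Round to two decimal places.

14.12%

β_L = β_U × [1 + (1 − t)(D/E)] = 0.599 × [1 + (1 − 0.31) × 0.99]
    = 0.599 × [1 + 0.69 × 0.99] = 0.599 × 1.6831 = 1.0082
E(R) = R_f + β_L × MRP = 4.62% + 1.0082 × 9.42% = 14.12%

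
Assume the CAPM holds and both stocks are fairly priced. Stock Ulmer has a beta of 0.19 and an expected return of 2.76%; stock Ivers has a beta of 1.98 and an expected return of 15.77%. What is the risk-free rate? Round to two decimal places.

Both satisfy E(R) = R_f + β·MRP, so the slope of the SML is
MRP = (15.77% − 2.76%) / (1.98 − 0.19) = 13.01% / 1.79 = 7.2682%
R_f = E(R_Ulmer) − β_Ulmer·MRP = 2.76% − 0.19 × 7.2682% = 1.3790%

1.38%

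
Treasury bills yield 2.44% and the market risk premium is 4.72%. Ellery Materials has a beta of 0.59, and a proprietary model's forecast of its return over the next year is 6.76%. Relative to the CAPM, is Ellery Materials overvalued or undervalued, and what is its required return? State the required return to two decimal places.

Required return = R_f + β·MRP = 2.44% + 0.59 × 4.72% = 5.22%
Forecast 6.76% > required 5.22% → the stock plots above the SML → undervalued.

Undervalued; required return 5.22%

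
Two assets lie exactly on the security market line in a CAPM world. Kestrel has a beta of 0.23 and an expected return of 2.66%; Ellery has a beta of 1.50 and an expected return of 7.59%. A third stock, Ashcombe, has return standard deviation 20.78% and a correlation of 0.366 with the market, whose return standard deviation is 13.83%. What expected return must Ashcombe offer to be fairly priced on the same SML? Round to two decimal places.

3.90%

MRP = (7.59% − 2.66%) / (1.50 − 0.23) = 3.8819%
R_f = 2.66% − 0.23 × 3.8819% = 1.7672%
β_Ashcombe = ρ·σ_i/σ_m = 0.366 × 20.78 / 13.83 = 0.5499
E(R_Ashcombe) = R_f + β × MRP = 1.7672% + 0.5499 × 3.8819% = 3.90%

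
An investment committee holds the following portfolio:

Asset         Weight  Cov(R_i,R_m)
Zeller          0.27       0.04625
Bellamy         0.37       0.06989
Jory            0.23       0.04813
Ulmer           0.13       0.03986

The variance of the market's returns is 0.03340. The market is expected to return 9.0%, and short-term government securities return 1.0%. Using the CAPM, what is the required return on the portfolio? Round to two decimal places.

β_Zeller = 0.04625 / 0.03340 = 1.3847
β_Bellamy = 0.06989 / 0.03340 = 2.0925
β_Jory = 0.04813 / 0.03340 = 1.4410
β_Ulmer = 0.03986 / 0.03340 = 1.1934
β_P = Σ w_i β_i = 0.27×1.3847 + 0.37×2.0925 + 0.23×1.4410 + 0.13×1.1934 = 1.6347
MRP = 9.0% − 1.0% = 8.00%
E(R_P) = R_f + β_P × MRP = 1.0% + 1.6347 × 8.0% = 14.08%

14.08%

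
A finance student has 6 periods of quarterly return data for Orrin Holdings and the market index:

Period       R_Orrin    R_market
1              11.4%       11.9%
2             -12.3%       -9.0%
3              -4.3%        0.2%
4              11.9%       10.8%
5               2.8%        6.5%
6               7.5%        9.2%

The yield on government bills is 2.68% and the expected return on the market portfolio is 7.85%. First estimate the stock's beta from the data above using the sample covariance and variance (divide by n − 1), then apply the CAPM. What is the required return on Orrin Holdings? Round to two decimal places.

Mean R_i = (11.4 − 12.3 − 4.3 + 11.9 + 2.8 + 7.5) / 6 = 2.8333%
Mean R_m = (11.9 − 9.0 + 0.2 + 10.8 + 6.5 + 9.2) / 6 = 4.9333%
Σ(R_i − R̄_i)(R_m − R̄_m) = 377.3533  ⇒  Cov = 377.3533 / 5 = 75.4707
Σ(R_m − R̄_m)² = 320.1533  ⇒  Var(R_m) = 320.1533 / 5 = 64.0307
β = Cov / Var(R_m) = 75.4707 / 64.0307 = 1.1787
MRP = 7.85% − 2.68% = 5.17%
E(R) = R_f + β × MRP = 2.68% + 1.1787 × 5.17% = 8.77%

8.77%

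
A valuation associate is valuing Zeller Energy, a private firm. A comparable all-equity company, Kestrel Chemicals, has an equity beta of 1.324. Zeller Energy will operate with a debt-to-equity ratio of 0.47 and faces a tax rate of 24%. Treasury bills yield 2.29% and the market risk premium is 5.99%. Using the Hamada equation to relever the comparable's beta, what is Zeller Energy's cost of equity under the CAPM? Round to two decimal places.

β_L = β_U × [1 + (1 − t)(D/E)] = 1.324 × [1 + (1 − 0.24) × 0.47]
    = 1.324 × [1 + 0.76 × 0.47] = 1.324 × 1.3572 = 1.7969
E(R) = R_f + β_L × MRP = 2.29% + 1.7969 × 5.99% = 13.05%

13.05%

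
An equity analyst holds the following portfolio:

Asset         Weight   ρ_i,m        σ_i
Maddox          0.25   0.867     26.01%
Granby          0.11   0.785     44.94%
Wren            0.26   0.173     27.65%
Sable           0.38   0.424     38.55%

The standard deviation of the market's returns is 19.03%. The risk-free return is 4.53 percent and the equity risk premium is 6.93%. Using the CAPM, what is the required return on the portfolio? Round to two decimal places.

10.71%

β_Maddox = 0.867 × 26.01% / 19.03% = 1.1850
β_Granby = 0.785 × 44.94% / 19.03% = 1.8538
β_Wren = 0.173 × 27.65% / 19.03% = 0.2514
β_Sable = 0.424 × 38.55% / 19.03% = 0.8589
β_P = Σ w_i β_i = 0.25×1.1850 + 0.11×1.8538 + 0.26×0.2514 + 0.38×0.8589 = 0.8919
E(R_P) = R_f + β_P × MRP = 4.53% + 0.8919 × 6.93% = 10.71%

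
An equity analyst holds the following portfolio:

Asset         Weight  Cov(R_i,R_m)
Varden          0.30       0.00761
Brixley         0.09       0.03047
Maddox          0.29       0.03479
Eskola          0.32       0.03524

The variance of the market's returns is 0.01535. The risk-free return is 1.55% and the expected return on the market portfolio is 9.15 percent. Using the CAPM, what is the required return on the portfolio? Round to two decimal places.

14.62%

β_Varden = 0.00761 / 0.01535 = 0.4958
β_Brixley = 0.03047 / 0.01535 = 1.9850
β_Maddox = 0.03479 / 0.01535 = 2.2664
β_Eskola = 0.03524 / 0.01535 = 2.2958
β_P = Σ w_i β_i = 0.30×0.4958 + 0.09×1.9850 + 0.29×2.2664 + 0.32×2.2958 = 1.7193
MRP = 9.15% − 1.55% = 7.60%
E(R_P) = R_f + β_P × MRP = 1.55% + 1.7193 × 7.60% = 14.62%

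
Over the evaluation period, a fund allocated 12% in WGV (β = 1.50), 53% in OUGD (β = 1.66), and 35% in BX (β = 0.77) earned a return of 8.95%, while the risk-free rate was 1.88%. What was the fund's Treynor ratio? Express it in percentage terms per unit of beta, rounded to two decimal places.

β_P = 0.12×1.50 + 0.53×1.66 + 0.35×0.77 = 1.3293
Treynor = (R_P − R_f) / β_P = (8.95% − 1.88%) / 1.3293 = 7.07% / 1.3293 = 5.32%

5.32%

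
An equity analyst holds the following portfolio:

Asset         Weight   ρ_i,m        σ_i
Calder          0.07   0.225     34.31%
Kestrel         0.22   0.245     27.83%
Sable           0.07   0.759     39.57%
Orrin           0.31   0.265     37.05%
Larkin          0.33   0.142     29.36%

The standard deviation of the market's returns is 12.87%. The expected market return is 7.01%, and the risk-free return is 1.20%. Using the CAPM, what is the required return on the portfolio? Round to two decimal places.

β_Calder = 0.225 × 34.31% / 12.87% = 0.5998
β_Kestrel = 0.245 × 27.83% / 12.87% = 0.5298
β_Sable = 0.759 × 39.57% / 12.87% = 2.3336
β_Orrin = 0.265 × 37.05% / 12.87% = 0.7629
β_Larkin = 0.142 × 29.36% / 12.87% = 0.3239
β_P = Σ w_i β_i = 0.07×0.5998 + 0.22×0.5298 + 0.07×2.3336 + 0.31×0.7629 + 0.33×0.3239 = 0.6653
MRP = 7.01% − 1.20% = 5.81%
E(R_P) = R_f + β_P × MRP = 1.20% + 0.6653 × 5.81% = 5.07%

5.07%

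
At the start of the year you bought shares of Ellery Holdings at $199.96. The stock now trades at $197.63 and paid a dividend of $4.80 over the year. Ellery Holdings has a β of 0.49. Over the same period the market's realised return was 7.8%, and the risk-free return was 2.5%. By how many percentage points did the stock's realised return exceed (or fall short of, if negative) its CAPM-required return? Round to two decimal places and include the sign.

Realised HPR = (P1 + D1 − P0) / P0 = (197.63 + 4.80 − 199.96) / 199.96 = 2.47 / 199.96 = 1.2352%
MRP = 7.8% − 2.5% = 5.30%
CAPM required = R_f + β·MRP = 2.5% + 0.49 × 5.3% = 5.0970%
α = realised − required = 1.2352% − 5.0970% = -3.86%

-3.86%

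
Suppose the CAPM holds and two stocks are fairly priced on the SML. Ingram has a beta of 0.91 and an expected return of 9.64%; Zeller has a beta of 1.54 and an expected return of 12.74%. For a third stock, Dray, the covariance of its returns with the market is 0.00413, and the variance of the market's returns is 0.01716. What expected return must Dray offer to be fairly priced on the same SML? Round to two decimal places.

MRP = (12.74% − 9.64%) / (1.54 − 0.91) = 4.9206%
R_f = 9.64% − 0.91 × 4.9206% = 5.1623%
β_Dray = Cov / Var(R_m) = 0.00413 / 0.01716 = 0.2407
E(R_Dray) = R_f + β × MRP = 5.1623% + 0.2407 × 4.9206% = 6.35%

6.35%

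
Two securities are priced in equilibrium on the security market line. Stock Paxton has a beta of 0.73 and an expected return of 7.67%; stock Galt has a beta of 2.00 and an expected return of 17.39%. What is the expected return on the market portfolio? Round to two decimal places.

Both satisfy E(R) = R_f + β·MRP, so the slope of the SML is
MRP = (17.39% − 7.67%) / (2.00 − 0.73) = 9.72% / 1.27 = 7.6535%
R_f = E(R_Paxton) − β_Paxton·MRP = 7.67% − 0.73 × 7.6535% = 2.0829%
E(R_m) = R_f + MRP = 2.0829% + 7.6535% = 9.74%

9.74%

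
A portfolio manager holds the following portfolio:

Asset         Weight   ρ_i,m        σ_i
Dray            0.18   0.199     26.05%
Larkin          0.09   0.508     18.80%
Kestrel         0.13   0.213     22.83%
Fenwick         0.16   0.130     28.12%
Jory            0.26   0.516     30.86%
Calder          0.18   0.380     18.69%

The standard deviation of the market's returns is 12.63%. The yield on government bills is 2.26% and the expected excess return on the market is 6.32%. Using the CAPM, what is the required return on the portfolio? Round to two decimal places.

β_Dray = 0.199 × 26.05% / 12.63% = 0.4104
β_Larkin = 0.508 × 18.80% / 12.63% = 0.7562
β_Kestrel = 0.213 × 22.83% / 12.63% = 0.3850
β_Fenwick = 0.130 × 28.12% / 12.63% = 0.2894
β_Jory = 0.516 × 30.86% / 12.63% = 1.2608
β_Calder = 0.380 × 18.69% / 12.63% = 0.5623
β_P = Σ w_i β_i = 0.18×0.4104 + 0.09×0.7562 + 0.13×0.3850 + 0.16×0.2894 + 0.26×1.2608 + 0.18×0.5623 = 0.6673
E(R_P) = R_f + β_P × MRP = 2.26% + 0.6673 × 6.32% = 6.48%

6.48%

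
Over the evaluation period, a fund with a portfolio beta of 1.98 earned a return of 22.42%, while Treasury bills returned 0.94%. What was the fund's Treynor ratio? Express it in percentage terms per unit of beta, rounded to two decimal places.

Treynor = (R_P − R_f) / β_P = (22.42% − 0.94%) / 1.9800 = 21.48% / 1.9800 = 10.85%

10.85%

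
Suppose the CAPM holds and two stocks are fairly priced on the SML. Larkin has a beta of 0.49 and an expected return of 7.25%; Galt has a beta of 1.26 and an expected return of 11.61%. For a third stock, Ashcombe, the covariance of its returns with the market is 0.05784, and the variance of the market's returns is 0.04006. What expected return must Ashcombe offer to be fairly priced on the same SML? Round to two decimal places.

12.65%

MRP = (11.61% − 7.25%) / (1.26 − 0.49) = 5.6623%
R_f = 7.25% − 0.49 × 5.6623% = 4.4755%
β_Ashcombe = Cov / Var(R_m) = 0.05784 / 0.04006 = 1.4438
E(R_Ashcombe) = R_f + β × MRP = 4.4755% + 1.4438 × 5.6623% = 12.65%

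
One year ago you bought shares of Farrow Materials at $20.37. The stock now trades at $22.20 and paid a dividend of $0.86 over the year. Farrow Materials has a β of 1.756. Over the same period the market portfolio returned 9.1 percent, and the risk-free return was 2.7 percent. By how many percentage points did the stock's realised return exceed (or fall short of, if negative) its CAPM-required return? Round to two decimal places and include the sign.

-0.73%

Realised HPR = (P1 + D1 − P0) / P0 = (22.20 + 0.86 − 20.37) / 20.37 = 2.69 / 20.37 = 13.2057%
MRP = 9.1% − 2.7% = 6.40%
CAPM required = R_f + β·MRP = 2.7% + 1.756 × 6.4% = 13.9384%
α = realised − required = 13.2057% − 13.9384% = -0.73%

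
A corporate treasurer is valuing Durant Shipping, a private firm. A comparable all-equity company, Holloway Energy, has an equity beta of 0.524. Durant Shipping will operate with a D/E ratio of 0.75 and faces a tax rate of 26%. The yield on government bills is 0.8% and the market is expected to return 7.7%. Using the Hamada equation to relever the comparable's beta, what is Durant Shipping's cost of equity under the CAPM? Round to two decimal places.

6.42%

β_L = β_U × [1 + (1 − t)(D/E)] = 0.524 × [1 + (1 − 0.26) × 0.75]
    = 0.524 × [1 + 0.74 × 0.75] = 0.524 × 1.5550 = 0.8148
MRP = 7.7% − 0.8% = 6.90%
E(R) = R_f + β_L × MRP = 0.8% + 0.8148 × 6.9% = 6.42%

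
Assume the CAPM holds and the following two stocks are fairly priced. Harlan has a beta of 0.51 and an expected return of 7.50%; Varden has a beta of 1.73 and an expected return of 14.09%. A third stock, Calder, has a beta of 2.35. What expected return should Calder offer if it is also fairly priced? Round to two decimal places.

MRP (SML slope) = (14.09% − 7.50%) / (1.73 − 0.51) = 6.59% / 1.22 = 5.4016%
R_f (intercept) = 7.50% − 0.51 × 5.4016% = 4.7452%
E(R_Calder) = R_f + β × MRP = 4.7452% + 2.35 × 5.4016% = 17.44%

17.44%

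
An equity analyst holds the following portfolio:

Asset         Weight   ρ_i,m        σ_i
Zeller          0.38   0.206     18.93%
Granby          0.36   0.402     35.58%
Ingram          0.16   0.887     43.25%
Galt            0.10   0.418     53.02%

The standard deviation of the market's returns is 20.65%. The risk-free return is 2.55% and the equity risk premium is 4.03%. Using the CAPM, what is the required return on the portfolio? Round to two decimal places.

5.47%

β_Zeller = 0.206 × 18.93% / 20.65% = 0.1888
β_Granby = 0.402 × 35.58% / 20.65% = 0.6926
β_Ingram = 0.887 × 43.25% / 20.65% = 1.8578
β_Galt = 0.418 × 53.02% / 20.65% = 1.0732
β_P = Σ w_i β_i = 0.38×0.1888 + 0.36×0.6926 + 0.16×1.8578 + 0.10×1.0732 = 0.7256
E(R_P) = R_f + β_P × MRP = 2.55% + 0.7256 × 4.03% = 5.47%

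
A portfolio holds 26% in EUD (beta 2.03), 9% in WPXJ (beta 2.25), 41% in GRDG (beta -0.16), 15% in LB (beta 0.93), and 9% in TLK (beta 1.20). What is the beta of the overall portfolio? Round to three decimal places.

β_P = Σ w_i β_i = 0.26×2.03 + 0.09×2.25 + 0.41×-0.16 + 0.15×0.93 + 0.09×1.20 = 0.9122

0.912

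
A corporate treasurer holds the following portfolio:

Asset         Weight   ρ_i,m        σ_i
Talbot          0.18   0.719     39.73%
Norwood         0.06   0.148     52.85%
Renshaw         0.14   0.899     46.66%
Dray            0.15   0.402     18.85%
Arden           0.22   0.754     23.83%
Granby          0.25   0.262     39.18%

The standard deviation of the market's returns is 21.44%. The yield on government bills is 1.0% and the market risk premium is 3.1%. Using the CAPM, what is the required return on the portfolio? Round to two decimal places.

β_Talbot = 0.719 × 39.73% / 21.44% = 1.3324
β_Norwood = 0.148 × 52.85% / 21.44% = 0.3648
β_Renshaw = 0.899 × 46.66% / 21.44% = 1.9565
β_Dray = 0.402 × 18.85% / 21.44% = 0.3534
β_Arden = 0.754 × 23.83% / 21.44% = 0.8381
β_Granby = 0.262 × 39.18% / 21.44% = 0.4788
β_P = Σ w_i β_i = 0.18×1.3324 + 0.06×0.3648 + 0.14×1.9565 + 0.15×0.3534 + 0.22×0.8381 + 0.25×0.4788 = 0.8927
E(R_P) = R_f + β_P × MRP = 1.0% + 0.8927 × 3.1% = 3.77%

3.77%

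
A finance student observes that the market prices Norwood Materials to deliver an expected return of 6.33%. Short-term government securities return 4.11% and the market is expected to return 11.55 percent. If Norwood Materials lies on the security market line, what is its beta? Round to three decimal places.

0.298

MRP = 11.55% − 4.11% = 7.44%
β = (E(R) − R_f) / MRP = (6.33% − 4.11%) / 7.44% = 2.22% / 7.44% = 0.298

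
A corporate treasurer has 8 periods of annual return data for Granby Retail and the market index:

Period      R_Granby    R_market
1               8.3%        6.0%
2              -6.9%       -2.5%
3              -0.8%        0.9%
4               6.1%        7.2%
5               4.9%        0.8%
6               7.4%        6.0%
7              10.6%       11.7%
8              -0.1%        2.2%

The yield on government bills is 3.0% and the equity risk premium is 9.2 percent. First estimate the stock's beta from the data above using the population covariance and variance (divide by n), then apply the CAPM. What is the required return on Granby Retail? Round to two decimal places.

13.51%

Mean R_i = (8.3 − 6.9 − 0.8 + 6.1 + 4.9 + 7.4 + 10.6 − 0.1) / 8 = 3.6875%
Mean R_m = (6.0 − 2.5 + 0.9 + 7.2 + 0.8 + 6.0 + 11.7 + 2.2) / 8 = 4.0375%
Σ(R_i − R̄_i)(R_m − R̄_m) = 163.2638  ⇒  Cov = 163.2638 / 8 = 20.4080
Σ(R_m − R̄_m)² = 142.8588  ⇒  Var(R_m) = 142.8588 / 8 = 17.8574
β = Cov / Var(R_m) = 20.4080 / 17.8574 = 1.1428
E(R) = R_f + β × MRP = 3.0% + 1.1428 × 9.2% = 13.51%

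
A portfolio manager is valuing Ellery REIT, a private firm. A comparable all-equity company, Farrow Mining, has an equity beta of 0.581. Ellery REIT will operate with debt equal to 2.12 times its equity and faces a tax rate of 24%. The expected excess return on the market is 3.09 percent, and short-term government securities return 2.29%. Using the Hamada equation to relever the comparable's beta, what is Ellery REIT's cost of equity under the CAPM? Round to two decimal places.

β_L = β_U × [1 + (1 − t)(D/E)] = 0.581 × [1 + (1 − 0.24) × 2.12]
    = 0.581 × [1 + 0.76 × 2.12] = 0.581 × 2.6112 = 1.5171
E(R) = R_f + β_L × MRP = 2.29% + 1.5171 × 3.09% = 6.98%

6.98%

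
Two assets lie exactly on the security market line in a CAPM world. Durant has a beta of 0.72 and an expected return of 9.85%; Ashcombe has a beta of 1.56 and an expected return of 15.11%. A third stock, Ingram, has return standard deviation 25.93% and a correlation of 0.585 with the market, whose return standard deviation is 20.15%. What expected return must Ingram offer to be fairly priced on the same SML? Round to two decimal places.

MRP = (15.11% − 9.85%) / (1.56 − 0.72) = 6.2619%
R_f = 9.85% − 0.72 × 6.2619% = 5.3414%
β_Ingram = ρ·σ_i/σ_m = 0.585 × 25.93 / 20.15 = 0.7528
E(R_Ingram) = R_f + β × MRP = 5.3414% + 0.7528 × 6.2619% = 10.06%

10.06%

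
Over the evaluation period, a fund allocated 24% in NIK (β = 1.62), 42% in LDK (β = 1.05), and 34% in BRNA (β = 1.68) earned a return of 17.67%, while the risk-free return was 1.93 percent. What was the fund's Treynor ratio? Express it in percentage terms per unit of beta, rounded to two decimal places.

β_P = 0.24×1.62 + 0.42×1.05 + 0.34×1.68 = 1.4010
Treynor = (R_P − R_f) / β_P = (17.67% − 1.93%) / 1.4010 = 15.74% / 1.4010 = 11.23%

11.23%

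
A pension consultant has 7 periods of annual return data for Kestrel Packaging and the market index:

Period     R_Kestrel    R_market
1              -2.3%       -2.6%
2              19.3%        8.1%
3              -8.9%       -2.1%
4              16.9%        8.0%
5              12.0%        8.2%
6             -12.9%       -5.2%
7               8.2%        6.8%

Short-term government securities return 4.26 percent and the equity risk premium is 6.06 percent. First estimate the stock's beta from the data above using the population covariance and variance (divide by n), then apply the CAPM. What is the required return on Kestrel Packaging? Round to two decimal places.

16.53%

Mean R_i = (-2.3 + 19.3 − 8.9 + 16.9 + 12.0 − 12.9 + 8.2) / 7 = 4.6143%
Mean R_m = (-2.6 + 8.1 − 2.1 + 8.0 + 8.2 − 5.2 + 6.8) / 7 = 3.0286%
Σ(R_i − R̄_i)(R_m − R̄_m) = 439.6171  ⇒  Cov = 439.6171 / 7 = 62.8024
Σ(R_m − R̄_m)² = 217.0943  ⇒  Var(R_m) = 217.0943 / 7 = 31.0135
β = Cov / Var(R_m) = 62.8024 / 31.0135 = 2.0250
E(R) = R_f + β × MRP = 4.26% + 2.0250 × 6.06% = 16.53%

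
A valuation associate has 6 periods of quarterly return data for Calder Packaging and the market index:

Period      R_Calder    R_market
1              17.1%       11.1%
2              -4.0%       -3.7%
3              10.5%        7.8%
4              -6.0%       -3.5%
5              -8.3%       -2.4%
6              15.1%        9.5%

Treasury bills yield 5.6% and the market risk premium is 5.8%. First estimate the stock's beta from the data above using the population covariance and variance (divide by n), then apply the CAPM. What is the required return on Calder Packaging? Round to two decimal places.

Mean R_i = (17.1 − 4.0 + 10.5 − 6.0 − 8.3 + 15.1) / 6 = 4.0667%
Mean R_m = (11.1 − 3.7 + 7.8 − 3.5 − 2.4 + 9.5) / 6 = 3.1333%
Σ(R_i − R̄_i)(R_m − R̄_m) = 394.4267  ⇒  Cov = 394.4267 / 6 = 65.7378
Σ(R_m − R̄_m)² = 247.0933  ⇒  Var(R_m) = 247.0933 / 6 = 41.1822
β = Cov / Var(R_m) = 65.7378 / 41.1822 = 1.5963
E(R) = R_f + β × MRP = 5.6% + 1.5963 × 5.8% = 14.86%

14.86%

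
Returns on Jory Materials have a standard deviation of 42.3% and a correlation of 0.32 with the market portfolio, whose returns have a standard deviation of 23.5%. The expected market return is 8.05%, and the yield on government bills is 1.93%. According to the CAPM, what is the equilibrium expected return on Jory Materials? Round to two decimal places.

β = ρ × σ_i / σ_m = 0.32 × 42.3% / 23.5% = 0.5760
MRP = 8.05% − 1.93% = 6.12%
E(R) = 1.93% + 0.5760 × 6.12% = 5.46%

5.46%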